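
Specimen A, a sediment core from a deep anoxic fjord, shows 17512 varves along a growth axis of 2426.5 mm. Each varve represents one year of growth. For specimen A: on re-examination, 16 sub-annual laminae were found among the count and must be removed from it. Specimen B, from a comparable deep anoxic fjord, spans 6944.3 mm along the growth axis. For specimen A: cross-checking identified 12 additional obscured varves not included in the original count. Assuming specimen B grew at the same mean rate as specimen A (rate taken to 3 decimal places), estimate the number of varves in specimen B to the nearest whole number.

Specimen A: after corrections the count is 17512 − 16 + 12 = 17508 varves.
A: Extension rate ≈ 2426.5 / 17508 = 0.139 mm/year.
B spans 6944.3 / 0.139 = 49958.99 years ≈ 49959 varves.

49959 varves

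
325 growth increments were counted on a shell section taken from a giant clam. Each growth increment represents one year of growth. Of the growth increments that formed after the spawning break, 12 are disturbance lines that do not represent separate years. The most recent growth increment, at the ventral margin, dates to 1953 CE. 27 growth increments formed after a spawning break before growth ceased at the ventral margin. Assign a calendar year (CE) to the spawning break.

27 growth increments post-date the spawning break.
Excluding 12 false growth increments: 27 − 12 = 15.
Counting back 15 years from 1953 CE places the spawning break in 1953 − 15 = 1938 CE.

1938 CE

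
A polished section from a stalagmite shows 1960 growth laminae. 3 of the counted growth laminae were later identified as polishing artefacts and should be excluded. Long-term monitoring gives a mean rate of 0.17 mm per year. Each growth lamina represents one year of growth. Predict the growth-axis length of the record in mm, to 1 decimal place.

332.7 mm

True growth lamina count = 1960 − 3 = 1957.
1957 years at 0.17 mm/year gives 0.17 × 1957 = 332.7 mm.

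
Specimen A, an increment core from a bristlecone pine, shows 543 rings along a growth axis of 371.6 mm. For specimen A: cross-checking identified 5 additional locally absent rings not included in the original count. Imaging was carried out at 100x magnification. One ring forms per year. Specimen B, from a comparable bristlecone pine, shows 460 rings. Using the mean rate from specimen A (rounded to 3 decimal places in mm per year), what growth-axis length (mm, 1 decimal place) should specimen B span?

Specimen A: true ring count = 543 + 5 = 548.
A: Mean rate = 371.6 mm / 548 years ≈ 0.678 mm per year.
B's length ≈ 0.678 × 460 = 311.9 mm.

311.9 mm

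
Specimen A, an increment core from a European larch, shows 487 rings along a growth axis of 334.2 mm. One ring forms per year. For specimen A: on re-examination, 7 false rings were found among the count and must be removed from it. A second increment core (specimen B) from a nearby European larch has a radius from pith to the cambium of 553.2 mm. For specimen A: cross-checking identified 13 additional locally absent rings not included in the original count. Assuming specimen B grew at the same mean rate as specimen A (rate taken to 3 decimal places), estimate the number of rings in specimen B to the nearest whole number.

816 rings

Specimen A: after corrections the count is 487 − 7 + 13 = 493 rings.
A: Extension rate ≈ 334.2 / 493 = 0.678 mm per year.
For B, 553.2 / 0.678 = 815.93 years ≈ 816 rings.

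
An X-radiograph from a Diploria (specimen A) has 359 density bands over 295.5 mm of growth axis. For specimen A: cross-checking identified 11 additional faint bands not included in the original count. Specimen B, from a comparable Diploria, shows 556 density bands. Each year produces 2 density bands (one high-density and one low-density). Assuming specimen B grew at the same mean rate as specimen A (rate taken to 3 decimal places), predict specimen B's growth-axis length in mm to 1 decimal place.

Specimen A: adjusted count: 359 + 11 = 370 density bands.
Specimen A: with 2 density bands per year, 370 / 2 = 185 years.
A: Mean rate = 295.5 mm / 185 years ≈ 1.597 mm/yr.
Specimen B: dividing by 2 density bands per year: 556 / 2 = 278 years. For B, 1.597 mm/year × 278 years = 444.0 mm.

444.0 mm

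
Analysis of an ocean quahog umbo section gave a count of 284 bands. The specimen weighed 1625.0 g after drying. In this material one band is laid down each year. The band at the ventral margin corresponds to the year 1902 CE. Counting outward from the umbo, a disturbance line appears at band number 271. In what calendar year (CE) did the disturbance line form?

1889 CE

Between band 271 and the ventral margin there are 284 − 271 = 13 bands.
Counting back 13 years from 1902 CE places the disturbance line in 1902 − 13 = 1889 CE.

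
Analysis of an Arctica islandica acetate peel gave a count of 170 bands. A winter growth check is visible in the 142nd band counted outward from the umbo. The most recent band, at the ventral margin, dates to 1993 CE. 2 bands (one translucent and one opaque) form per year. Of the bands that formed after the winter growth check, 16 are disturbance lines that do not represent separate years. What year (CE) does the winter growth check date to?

170 − 142 = 28 bands lie beyond the winter growth check toward the ventral margin.
Excluding 16 false bands: 28 − 16 = 12.
With 2 bands per year, 12 / 2 = 6 years.
Counting back 6 years from 1993 CE places the winter growth check in 1993 − 6 = 1987 CE.

1987 CE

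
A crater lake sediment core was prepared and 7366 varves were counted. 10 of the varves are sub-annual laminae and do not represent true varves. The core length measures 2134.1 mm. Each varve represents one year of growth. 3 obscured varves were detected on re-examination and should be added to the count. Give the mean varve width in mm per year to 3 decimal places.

0.290 mm per year

Adjusted count: 7366 − 10 + 3 = 7359 varves.
Mean rate = 2134.1 mm / 7359 years ≈ 0.290 mm per year.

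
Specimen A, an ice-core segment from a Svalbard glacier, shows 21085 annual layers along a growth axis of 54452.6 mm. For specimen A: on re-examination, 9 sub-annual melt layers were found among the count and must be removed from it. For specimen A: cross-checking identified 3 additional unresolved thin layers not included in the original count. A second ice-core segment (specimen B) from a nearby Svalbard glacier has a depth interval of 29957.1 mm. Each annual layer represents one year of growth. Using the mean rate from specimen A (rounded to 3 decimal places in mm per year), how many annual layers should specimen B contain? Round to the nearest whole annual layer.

11598 annual layers

Specimen A: adjusted count: 21085 − 9 + 3 = 21079 annual layers.
A: Mean rate = 54452.6 mm / 21079 years ≈ 2.583 mm/yr.
For B, 29957.1 / 2.583 = 11597.79 years ≈ 11598 annual layers.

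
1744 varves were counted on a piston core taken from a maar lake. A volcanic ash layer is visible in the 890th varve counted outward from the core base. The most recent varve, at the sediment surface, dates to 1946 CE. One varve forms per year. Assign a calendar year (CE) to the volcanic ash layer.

1744 − 890 = 854 varves lie beyond the volcanic ash layer toward the sediment surface.
1946 − 854 = 1092 CE.

1092 CE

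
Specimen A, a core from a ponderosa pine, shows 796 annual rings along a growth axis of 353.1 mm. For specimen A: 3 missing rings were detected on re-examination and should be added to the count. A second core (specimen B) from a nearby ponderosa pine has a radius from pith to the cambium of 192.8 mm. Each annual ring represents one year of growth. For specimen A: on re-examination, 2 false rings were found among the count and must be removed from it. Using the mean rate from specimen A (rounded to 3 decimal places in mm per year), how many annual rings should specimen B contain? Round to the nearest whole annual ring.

Specimen A: true annual ring count = 796 − 2 + 3 = 797.
A: 353.1 mm over 797 years gives 353.1 / 797 ≈ 0.443 mm/year.
For B, 192.8 / 0.443 = 435.21 years ≈ 435 annual rings.

435 annual rings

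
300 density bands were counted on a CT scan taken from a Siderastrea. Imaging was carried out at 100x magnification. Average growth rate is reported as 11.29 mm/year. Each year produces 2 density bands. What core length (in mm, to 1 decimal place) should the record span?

1693.5 mm

With 2 density bands per year, 300 / 2 = 150 years.
150 years at 11.29 mm/year gives 11.29 × 150 = 1693.5 mm.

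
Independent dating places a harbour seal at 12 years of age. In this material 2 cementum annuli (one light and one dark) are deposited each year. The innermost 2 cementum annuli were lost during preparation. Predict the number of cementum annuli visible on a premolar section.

12 years at 2 cementum annuli per year gives 12 × 2 = 24 cementum annuli.
24 − 2 missed = 22 cementum annuli expected in the prepared section.

22 cementum annuli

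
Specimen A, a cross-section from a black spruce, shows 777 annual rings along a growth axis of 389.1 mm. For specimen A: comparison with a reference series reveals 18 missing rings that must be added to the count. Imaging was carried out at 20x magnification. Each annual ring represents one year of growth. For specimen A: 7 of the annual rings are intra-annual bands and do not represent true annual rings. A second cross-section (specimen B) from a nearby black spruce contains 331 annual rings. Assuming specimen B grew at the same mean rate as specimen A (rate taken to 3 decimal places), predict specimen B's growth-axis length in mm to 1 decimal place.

Specimen A: after corrections the count is 777 − 7 + 18 = 788 annual rings.
A: Mean rate = 389.1 mm / 788 years ≈ 0.494 mm per year.
Length of B = 0.494 × 331 = 163.5 mm.

163.5 mm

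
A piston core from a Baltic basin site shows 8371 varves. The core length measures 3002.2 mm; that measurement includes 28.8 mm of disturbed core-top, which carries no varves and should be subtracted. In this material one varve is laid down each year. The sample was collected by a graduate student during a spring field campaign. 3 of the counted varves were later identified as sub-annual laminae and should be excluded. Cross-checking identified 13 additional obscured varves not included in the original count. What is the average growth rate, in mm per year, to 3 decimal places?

0.355 mm per year

Correcting the raw count gives 8371 − 3 + 13 = 8381 true varves.
Removing the 28.8 mm offcut leaves 3002.2 − 28.8 = 2973.4 mm.
Mean rate = 2973.4 mm / 8381 years ≈ 0.355 mm per year.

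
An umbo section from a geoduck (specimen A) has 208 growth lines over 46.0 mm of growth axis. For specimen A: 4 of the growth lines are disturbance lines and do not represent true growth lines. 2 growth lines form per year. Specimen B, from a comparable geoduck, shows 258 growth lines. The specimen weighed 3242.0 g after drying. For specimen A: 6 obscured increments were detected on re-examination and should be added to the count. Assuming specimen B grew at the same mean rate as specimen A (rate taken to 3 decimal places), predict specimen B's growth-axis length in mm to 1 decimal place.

Specimen A: correcting the raw count gives 208 − 4 + 6 = 210 true growth lines.
Specimen A: with 2 growth lines per year, 210 / 2 = 105 years.
A: Extension rate ≈ 46.0 / 105 = 0.438 mm/year.
Specimen B: dividing by 2 growth lines per year: 258 / 2 = 129 years. Length of B = 0.438 × 129 = 56.5 mm.

56.5 mm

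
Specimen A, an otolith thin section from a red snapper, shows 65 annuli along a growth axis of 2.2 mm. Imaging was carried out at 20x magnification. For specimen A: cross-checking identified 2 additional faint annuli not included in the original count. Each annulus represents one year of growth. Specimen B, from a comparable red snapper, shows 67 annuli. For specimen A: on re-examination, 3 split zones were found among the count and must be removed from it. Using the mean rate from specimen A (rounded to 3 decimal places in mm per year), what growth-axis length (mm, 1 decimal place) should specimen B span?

2.3 mm

Specimen A: after corrections the count is 65 − 3 + 2 = 64 annuli.
A: 2.2 mm over 64 years gives 2.2 / 64 ≈ 0.034 mm/yr.
B's length ≈ 0.034 × 67 = 2.3 mm.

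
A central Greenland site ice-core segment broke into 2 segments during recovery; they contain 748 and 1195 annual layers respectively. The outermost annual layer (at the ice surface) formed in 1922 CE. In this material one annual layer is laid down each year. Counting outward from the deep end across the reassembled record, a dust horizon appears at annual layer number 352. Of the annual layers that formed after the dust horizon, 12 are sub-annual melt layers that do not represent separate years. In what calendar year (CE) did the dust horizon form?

343 CE

Total annual layers = 748 + 1195 = 1943.
Between annual layer 352 and the ice surface there are 1943 − 352 = 1591 annual layers.
Excluding 12 false annual layers: 1591 − 12 = 1579.
The annual layer at the ice surface is 1922 CE, so the dust horizon dates to 1922 − 1579 = 343 CE.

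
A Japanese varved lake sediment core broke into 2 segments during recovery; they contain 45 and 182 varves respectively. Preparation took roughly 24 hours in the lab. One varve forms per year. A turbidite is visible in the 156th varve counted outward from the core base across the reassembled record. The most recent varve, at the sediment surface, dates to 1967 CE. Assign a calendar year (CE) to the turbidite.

1896 CE

Total varves = 45 + 182 = 227.
The turbidite sits at varve 156 from the core base, so 227 − 156 = 71 varves formed after it.
Counting back 71 years from 1967 CE places the turbidite in 1967 − 71 = 1896 CE.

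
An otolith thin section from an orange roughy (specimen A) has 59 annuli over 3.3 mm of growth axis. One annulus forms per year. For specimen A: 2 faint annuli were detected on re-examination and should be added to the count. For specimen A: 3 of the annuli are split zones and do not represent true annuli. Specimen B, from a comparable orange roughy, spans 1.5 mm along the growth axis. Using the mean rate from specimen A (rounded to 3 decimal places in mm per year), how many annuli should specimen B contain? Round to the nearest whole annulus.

26 annuli

Specimen A: correcting the raw count gives 59 − 3 + 2 = 58 true annuli.
A: Mean rate = 3.3 mm / 58 years ≈ 0.057 mm/year.
For B, 1.5 / 0.057 = 26.32 years ≈ 26 annuli.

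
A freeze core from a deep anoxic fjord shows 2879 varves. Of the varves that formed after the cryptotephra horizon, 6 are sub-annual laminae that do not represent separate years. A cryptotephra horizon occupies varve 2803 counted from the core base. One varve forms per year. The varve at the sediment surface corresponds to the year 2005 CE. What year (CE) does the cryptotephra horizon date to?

1935 CE

2879 − 2803 = 76 varves lie beyond the cryptotephra horizon toward the sediment surface.
76 − 6 false = 70 true varves after the cryptotephra horizon.
Counting back 70 years from 2005 CE places the cryptotephra horizon in 2005 − 70 = 1935 CE.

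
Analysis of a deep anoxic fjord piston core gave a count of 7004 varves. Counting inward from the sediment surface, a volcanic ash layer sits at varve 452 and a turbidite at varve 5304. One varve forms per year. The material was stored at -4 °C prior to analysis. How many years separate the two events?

The two markers are separated by 5304 − 452 = 4852 varves.
One varve per year makes the interval 4852 years.

4852 years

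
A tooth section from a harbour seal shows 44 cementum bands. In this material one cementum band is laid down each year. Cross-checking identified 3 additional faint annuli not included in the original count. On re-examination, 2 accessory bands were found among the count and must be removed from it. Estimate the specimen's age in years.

45 yr

Adjusted count: 44 − 2 + 3 = 45 cementum bands.
One cementum band per year makes the duration 45 years.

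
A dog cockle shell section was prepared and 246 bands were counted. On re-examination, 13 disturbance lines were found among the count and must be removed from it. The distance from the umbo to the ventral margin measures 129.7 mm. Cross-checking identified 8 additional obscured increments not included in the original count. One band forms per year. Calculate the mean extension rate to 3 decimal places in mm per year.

0.538 mm per year

After corrections the count is 246 − 13 + 8 = 241 bands.
Extension rate ≈ 129.7 / 241 = 0.538 mm per year.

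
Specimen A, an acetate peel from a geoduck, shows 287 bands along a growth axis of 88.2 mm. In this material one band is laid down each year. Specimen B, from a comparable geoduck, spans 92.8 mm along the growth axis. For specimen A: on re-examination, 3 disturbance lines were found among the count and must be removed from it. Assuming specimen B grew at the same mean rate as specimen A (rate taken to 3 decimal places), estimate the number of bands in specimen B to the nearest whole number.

Specimen A: correcting the raw count gives 287 − 3 = 284 true bands.
A: Mean rate = 88.2 mm / 284 years ≈ 0.311 mm/year.
For B, 92.8 / 0.311 = 298.39 years ≈ 298 bands.

298 bands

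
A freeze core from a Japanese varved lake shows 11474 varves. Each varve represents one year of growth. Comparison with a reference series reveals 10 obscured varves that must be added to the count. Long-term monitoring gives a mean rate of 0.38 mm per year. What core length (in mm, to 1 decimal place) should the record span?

Correcting the raw count gives 11474 + 10 = 11484 true varves.
Predicted length = 0.38 mm/year × 11484 years = 4363.9 mm.

4363.9 mm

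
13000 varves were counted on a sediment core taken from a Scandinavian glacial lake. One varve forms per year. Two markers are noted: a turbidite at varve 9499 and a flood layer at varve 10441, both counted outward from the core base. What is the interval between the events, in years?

Separation: 10441 − 9499 = 942 varves.
One varve per year makes the interval 942 years.

942 years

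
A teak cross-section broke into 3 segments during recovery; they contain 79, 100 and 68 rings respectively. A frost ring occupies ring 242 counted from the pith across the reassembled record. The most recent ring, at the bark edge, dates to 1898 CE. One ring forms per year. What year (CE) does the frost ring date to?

1893 CE

Total rings = 79 + 100 + 68 = 247.
The frost ring sits at ring 242 from the pith, so 247 − 242 = 5 rings formed after it.
1898 − 5 = 1893 CE.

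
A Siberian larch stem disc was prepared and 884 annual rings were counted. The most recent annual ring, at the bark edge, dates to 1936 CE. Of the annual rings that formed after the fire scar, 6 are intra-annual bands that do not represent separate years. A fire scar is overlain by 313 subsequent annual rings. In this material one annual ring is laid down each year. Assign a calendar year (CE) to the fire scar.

313 annual rings formed after the fire scar.
313 − 6 false = 307 true annual rings after the fire scar.
1936 − 307 = 1629 CE.

1629 CE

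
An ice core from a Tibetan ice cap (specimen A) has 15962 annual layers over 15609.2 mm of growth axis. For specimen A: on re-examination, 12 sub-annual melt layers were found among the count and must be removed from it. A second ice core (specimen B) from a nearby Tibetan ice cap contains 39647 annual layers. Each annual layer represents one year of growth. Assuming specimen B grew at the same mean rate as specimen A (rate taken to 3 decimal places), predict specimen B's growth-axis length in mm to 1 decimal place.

Specimen A: after corrections the count is 15962 − 12 = 15950 annual layers.
A: Extension rate ≈ 15609.2 / 15950 = 0.979 mm per year.
For B, 0.979 mm/year × 39647 years = 38814.4 mm.

38814.4 mm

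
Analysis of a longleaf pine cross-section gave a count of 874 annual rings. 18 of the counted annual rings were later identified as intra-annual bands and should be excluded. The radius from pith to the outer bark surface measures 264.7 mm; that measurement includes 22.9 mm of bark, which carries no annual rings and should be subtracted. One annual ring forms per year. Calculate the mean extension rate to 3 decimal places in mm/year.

0.282 mm/year

Adjusted count: 874 − 18 = 856 annual rings.
The growth record spans 264.7 − 22.9 = 241.8 mm.
241.8 mm over 856 years gives 241.8 / 856 ≈ 0.282 mm/year.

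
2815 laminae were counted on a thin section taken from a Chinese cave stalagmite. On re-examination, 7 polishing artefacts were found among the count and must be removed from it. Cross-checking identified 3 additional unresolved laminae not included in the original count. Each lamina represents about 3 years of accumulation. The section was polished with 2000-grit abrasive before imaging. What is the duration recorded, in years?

8433 years

After corrections the count is 2815 − 7 + 3 = 2811 laminae.
2811 laminae at 3 years each span 2811 × 3 = 8433 years.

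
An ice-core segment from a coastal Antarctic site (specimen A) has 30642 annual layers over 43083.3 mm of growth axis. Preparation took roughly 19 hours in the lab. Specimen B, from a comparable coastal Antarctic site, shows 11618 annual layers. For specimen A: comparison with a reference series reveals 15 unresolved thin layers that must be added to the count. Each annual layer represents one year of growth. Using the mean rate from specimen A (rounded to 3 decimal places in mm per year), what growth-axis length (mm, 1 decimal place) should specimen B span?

Specimen A: correcting the raw count gives 30642 + 15 = 30657 true annual layers.
A: Extension rate ≈ 43083.3 / 30657 = 1.405 mm/yr.
Length of B = 1.405 × 11618 = 16323.3 mm.

16323.3 mm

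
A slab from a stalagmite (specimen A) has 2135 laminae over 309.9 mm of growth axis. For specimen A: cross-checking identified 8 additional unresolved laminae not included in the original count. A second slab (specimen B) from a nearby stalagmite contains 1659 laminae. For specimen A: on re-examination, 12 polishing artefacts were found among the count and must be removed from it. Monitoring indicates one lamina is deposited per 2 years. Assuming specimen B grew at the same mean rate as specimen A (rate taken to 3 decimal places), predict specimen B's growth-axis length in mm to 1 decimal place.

242.2 mm

Specimen A: true lamina count = 2135 − 12 + 8 = 2131.
Specimen A: multiplying by 2 years per lamina: 2131 × 2 = 4262 years.
A: 309.9 mm over 4262 years gives 309.9 / 4262 ≈ 0.073 mm/yr.
Specimen B: at 2 years per lamina, 1659 × 2 = 3318 years. B's length ≈ 0.073 × 3318 = 242.2 mm.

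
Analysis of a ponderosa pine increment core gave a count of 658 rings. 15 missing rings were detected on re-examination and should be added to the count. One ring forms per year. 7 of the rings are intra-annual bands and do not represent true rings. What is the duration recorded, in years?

Adjusted count: 658 − 7 + 15 = 666 rings.
One ring per year makes the duration 666 years.

666 yr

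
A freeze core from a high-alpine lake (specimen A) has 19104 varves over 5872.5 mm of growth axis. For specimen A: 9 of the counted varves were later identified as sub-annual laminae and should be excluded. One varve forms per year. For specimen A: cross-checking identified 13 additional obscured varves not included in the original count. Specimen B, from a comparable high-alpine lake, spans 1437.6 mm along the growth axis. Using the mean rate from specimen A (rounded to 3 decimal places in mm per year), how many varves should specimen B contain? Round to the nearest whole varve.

4683 varves

Specimen A: after corrections the count is 19104 − 9 + 13 = 19108 varves.
A: 5872.5 mm over 19108 years gives 5872.5 / 19108 ≈ 0.307 mm/year.
B spans 1437.6 / 0.307 = 4682.74 years ≈ 4683 varves.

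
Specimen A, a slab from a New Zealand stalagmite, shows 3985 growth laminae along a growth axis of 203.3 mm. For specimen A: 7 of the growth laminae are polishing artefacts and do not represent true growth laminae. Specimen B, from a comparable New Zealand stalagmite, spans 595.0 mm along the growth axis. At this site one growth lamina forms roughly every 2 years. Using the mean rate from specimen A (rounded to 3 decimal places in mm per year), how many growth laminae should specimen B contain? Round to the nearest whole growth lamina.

11442 growth laminae

Specimen A: true growth lamina count = 3985 − 7 = 3978.
Specimen A: multiplying by 2 years per growth lamina: 3978 × 2 = 7956 years.
A: Extension rate ≈ 203.3 / 7956 = 0.026 mm per year.
B spans 595.0 / 0.026 = 22884.62 years; at 2 years per growth lamina that is 22884.62 / 2 ≈ 11442 growth laminae.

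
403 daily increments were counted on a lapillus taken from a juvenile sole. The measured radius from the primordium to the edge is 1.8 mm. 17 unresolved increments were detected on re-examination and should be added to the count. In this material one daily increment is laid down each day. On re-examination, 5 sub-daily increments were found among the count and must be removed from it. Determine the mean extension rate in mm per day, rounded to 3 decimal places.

0.004 mm per day

True daily increment count = 403 − 5 + 17 = 415.
Mean rate = 1.8 mm / 415 days ≈ 0.004 mm per day.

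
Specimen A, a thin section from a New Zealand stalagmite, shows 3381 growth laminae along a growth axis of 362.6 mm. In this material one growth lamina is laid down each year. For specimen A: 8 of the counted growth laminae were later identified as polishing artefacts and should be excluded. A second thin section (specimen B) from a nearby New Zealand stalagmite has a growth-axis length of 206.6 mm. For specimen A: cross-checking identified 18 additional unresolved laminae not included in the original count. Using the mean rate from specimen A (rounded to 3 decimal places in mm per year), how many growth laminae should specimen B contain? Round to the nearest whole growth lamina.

1931 growth laminae

Specimen A: true growth lamina count = 3381 − 8 + 18 = 3391.
A: Extension rate ≈ 362.6 / 3391 = 0.107 mm/year.
B spans 206.6 / 0.107 = 1930.84 years ≈ 1931 growth laminae.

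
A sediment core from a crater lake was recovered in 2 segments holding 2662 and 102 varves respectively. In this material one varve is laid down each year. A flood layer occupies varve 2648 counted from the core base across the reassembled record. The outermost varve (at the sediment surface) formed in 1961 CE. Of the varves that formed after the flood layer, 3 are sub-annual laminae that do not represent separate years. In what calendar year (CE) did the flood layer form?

Total varves = 2662 + 102 = 2764.
Between varve 2648 and the sediment surface there are 2764 − 2648 = 116 varves.
Removing the 3 false varves leaves 116 − 3 = 113 true varves beyond the flood layer.
1961 − 113 = 1848 CE.

1848 CE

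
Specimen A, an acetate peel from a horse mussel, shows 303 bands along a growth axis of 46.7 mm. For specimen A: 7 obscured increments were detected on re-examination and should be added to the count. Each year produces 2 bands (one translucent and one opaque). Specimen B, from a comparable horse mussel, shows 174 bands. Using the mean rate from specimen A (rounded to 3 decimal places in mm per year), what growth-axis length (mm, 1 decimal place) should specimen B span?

Specimen A: after corrections the count is 303 + 7 = 310 bands.
Specimen A: with 2 bands per year, 310 / 2 = 155 years.
A: 46.7 mm over 155 years gives 46.7 / 155 ≈ 0.301 mm per year.
Specimen B: 174 bands at 2 per year is 174 / 2 = 87 years. B's length ≈ 0.301 × 87 = 26.2 mm.

26.2 mm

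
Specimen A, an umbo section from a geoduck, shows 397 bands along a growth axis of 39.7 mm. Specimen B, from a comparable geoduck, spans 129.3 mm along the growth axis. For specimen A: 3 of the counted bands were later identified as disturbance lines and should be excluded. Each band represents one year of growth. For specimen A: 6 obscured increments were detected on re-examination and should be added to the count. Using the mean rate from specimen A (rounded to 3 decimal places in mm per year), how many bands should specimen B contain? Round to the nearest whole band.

1306 bands

Specimen A: adjusted count: 397 − 3 + 6 = 400 bands.
A: 39.7 mm over 400 years gives 39.7 / 400 ≈ 0.099 mm/yr.
B spans 129.3 / 0.099 = 1306.06 years ≈ 1306 bands.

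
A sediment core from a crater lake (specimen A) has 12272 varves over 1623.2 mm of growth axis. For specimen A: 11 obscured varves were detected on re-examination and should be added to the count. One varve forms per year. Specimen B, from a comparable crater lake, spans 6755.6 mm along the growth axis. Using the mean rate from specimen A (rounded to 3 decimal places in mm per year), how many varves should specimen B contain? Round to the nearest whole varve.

51179 varves

Specimen A: adjusted count: 12272 + 11 = 12283 varves.
A: Mean rate = 1623.2 mm / 12283 years ≈ 0.132 mm/year.
Specimen B: 6755.6 mm / 0.132 mm per year = 51178.79 years ≈ 51179 varves.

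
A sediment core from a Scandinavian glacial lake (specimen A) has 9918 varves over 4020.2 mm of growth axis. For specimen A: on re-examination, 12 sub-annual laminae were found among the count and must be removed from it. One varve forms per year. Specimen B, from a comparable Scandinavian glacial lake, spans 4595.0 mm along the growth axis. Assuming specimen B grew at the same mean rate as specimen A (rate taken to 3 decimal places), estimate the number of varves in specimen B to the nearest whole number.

Specimen A: true varve count = 9918 − 12 = 9906.
A: Extension rate ≈ 4020.2 / 9906 = 0.406 mm/year.
For B, 4595.0 / 0.406 = 11317.73 years ≈ 11318 varves.

11318 varves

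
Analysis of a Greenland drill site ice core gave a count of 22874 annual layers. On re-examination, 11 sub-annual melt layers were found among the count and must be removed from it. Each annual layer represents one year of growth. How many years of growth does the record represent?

22863 years

After corrections the count is 22874 − 11 = 22863 annual layers.
With a one-to-one annual layer periodicity this is 22863 years.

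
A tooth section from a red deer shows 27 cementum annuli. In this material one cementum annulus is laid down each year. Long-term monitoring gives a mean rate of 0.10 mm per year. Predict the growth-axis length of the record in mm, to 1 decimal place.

2.7 mm

The record spans 27 years at 0.10 mm per year.
27 years at 0.10 mm/year gives 0.10 × 27 = 2.7 mm.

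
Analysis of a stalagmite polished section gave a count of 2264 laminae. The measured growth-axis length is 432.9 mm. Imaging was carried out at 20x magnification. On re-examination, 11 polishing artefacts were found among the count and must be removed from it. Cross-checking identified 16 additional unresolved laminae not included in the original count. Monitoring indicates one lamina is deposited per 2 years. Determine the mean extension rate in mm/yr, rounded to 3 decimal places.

True lamina count = 2264 − 11 + 16 = 2269.
Multiplying by 2 years per lamina: 2269 × 2 = 4538 years.
Mean rate = 432.9 mm / 4538 years ≈ 0.095 mm/yr.

0.095 mm/yr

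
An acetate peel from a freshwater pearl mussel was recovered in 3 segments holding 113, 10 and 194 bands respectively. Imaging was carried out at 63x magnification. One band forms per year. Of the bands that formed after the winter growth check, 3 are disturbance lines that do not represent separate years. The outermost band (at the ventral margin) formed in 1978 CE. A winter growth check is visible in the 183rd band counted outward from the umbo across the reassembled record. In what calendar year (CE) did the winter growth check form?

1847 CE

Total bands = 113 + 10 + 194 = 317.
317 − 183 = 134 bands lie beyond the winter growth check toward the ventral margin.
Removing the 3 false bands leaves 134 − 3 = 131 true bands beyond the winter growth check.
The band at the ventral margin is 1978 CE, so the winter growth check dates to 1978 − 131 = 1847 CE.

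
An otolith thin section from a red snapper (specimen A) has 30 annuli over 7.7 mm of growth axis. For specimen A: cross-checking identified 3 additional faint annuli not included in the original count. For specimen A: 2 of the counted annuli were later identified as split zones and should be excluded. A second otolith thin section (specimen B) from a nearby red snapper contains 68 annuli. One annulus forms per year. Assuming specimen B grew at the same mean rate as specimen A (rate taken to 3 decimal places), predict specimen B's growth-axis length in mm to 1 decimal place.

16.9 mm

Specimen A: after corrections the count is 30 − 2 + 3 = 31 annuli.
A: Extension rate ≈ 7.7 / 31 = 0.248 mm/yr.
B's length ≈ 0.248 × 68 = 16.9 mm.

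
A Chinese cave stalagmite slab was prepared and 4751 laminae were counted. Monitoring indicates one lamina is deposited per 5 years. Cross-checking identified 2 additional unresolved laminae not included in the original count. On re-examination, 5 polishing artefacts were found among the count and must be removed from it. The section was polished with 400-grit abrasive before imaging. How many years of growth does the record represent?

After corrections the count is 4751 − 5 + 2 = 4748 laminae.
Multiplying by 5 years per lamina: 4748 × 5 = 23740 years.

23740 years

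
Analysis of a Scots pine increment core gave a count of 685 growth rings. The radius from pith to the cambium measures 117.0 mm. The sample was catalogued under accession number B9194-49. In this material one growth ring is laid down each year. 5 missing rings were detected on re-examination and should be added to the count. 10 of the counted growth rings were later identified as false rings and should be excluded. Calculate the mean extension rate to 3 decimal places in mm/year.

0.172 mm/year

After corrections the count is 685 − 10 + 5 = 680 growth rings.
Mean rate = 117.0 mm / 680 years ≈ 0.172 mm/year.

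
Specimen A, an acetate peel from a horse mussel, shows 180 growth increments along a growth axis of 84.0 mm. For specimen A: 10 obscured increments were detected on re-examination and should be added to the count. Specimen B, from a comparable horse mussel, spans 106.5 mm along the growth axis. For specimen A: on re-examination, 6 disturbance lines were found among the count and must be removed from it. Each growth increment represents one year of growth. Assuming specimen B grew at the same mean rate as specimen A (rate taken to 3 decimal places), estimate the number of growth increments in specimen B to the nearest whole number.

Specimen A: adjusted count: 180 − 6 + 10 = 184 growth increments.
A: 84.0 mm over 184 years gives 84.0 / 184 ≈ 0.457 mm/year.
B spans 106.5 / 0.457 = 233.04 years ≈ 233 growth increments.

233 growth increments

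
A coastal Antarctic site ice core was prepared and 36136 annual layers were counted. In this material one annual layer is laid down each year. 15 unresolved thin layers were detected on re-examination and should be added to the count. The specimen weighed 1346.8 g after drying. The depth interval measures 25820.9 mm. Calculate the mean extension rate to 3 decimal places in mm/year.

True annual layer count = 36136 + 15 = 36151.
25820.9 mm over 36151 years gives 25820.9 / 36151 ≈ 0.714 mm/year.

0.714 mm/year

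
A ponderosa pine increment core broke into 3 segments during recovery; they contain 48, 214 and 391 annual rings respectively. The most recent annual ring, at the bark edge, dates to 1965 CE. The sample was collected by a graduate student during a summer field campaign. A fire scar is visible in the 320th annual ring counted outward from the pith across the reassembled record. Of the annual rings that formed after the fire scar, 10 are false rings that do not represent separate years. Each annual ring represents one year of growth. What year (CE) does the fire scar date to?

1642 CE

Total annual rings = 48 + 214 + 391 = 653.
Between annual ring 320 and the bark edge there are 653 − 320 = 333 annual rings.
Excluding 10 false annual rings: 333 − 10 = 323.
1965 − 323 = 1642 CE.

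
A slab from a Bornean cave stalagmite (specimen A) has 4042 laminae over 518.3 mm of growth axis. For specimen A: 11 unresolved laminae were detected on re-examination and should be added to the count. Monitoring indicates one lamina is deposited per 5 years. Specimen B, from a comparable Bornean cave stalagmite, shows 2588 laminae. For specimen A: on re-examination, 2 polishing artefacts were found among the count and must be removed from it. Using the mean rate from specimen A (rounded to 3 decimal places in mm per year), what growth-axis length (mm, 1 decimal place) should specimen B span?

336.4 mm

Specimen A: after corrections the count is 4042 − 2 + 11 = 4051 laminae.
Specimen A: 4051 laminae at 5 years each span 4051 × 5 = 20255 years.
A: Extension rate ≈ 518.3 / 20255 = 0.026 mm/year.
Specimen B: 2588 laminae at 5 years each span 2588 × 5 = 12940 years. For B, 0.026 mm/year × 12940 years = 336.4 mm.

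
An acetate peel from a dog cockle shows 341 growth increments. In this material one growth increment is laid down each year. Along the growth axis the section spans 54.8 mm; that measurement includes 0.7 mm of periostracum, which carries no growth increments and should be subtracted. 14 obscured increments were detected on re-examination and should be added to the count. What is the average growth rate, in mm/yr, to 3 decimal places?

0.152 mm/yr

Adjusted count: 341 + 14 = 355 growth increments.
The growth record spans 54.8 − 0.7 = 54.1 mm.
Extension rate ≈ 54.1 / 355 = 0.152 mm/yr.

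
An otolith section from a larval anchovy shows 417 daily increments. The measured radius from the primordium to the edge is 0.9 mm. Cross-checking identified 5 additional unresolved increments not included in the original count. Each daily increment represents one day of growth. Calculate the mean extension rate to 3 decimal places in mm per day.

0.002 mm per day

After corrections the count is 417 + 5 = 422 daily increments.
Extension rate ≈ 0.9 / 422 = 0.002 mm per day.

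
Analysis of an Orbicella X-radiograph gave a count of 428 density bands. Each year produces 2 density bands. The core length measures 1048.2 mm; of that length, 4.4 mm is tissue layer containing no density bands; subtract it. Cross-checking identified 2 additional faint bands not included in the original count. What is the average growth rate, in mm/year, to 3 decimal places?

4.855 mm/year

Adjusted count: 428 + 2 = 430 density bands.
Dividing by 2 density bands per year: 430 / 2 = 215 years.
Net length = 1048.2 − 4.4 = 1043.8 mm.
Extension rate ≈ 1043.8 / 215 = 4.855 mm/year.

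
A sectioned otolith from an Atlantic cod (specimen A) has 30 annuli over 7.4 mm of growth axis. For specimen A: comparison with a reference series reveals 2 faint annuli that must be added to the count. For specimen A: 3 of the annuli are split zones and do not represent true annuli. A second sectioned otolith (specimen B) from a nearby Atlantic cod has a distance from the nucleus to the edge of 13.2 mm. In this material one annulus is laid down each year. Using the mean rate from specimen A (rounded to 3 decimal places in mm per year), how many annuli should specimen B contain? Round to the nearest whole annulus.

Specimen A: after corrections the count is 30 − 3 + 2 = 29 annuli.
A: Extension rate ≈ 7.4 / 29 = 0.255 mm/yr.
For B, 13.2 / 0.255 = 51.76 years ≈ 52 annuli.

52 annuli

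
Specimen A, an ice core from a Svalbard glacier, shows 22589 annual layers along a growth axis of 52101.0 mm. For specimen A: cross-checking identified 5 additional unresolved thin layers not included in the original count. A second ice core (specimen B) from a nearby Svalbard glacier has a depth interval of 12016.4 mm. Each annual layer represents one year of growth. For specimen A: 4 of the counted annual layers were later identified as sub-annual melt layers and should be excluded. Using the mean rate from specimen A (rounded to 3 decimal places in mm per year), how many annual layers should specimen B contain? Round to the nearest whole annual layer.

Specimen A: correcting the raw count gives 22589 − 4 + 5 = 22590 true annual layers.
A: 52101.0 mm over 22590 years gives 52101.0 / 22590 ≈ 2.306 mm/yr.
For B, 12016.4 / 2.306 = 5210.93 years ≈ 5211 annual layers.

5211 annual layers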